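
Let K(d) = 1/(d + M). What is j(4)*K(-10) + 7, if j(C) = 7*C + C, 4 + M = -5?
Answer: 101/19 ≈ 5.3158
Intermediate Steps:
M = -9 (M = -4 - 5 = -9)
K(d) = 1/(-9 + d) (K(d) = 1/(d - 9) = 1/(-9 + d))
j(C) = 8*C
j(4)*K(-10) + 7 = (8*4)/(-9 - 10) + 7 = 32/(-19) + 7 = 32*(-1/19) + 7 = -32/19 + 7 = 101/19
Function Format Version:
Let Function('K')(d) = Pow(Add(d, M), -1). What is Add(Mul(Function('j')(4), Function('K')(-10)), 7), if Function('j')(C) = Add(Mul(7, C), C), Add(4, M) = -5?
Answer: Rational(101, 19) ≈ 5.3158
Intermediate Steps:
M = -9 (M = Add(-4, -5) = -9)
Function('K')(d) = Pow(Add(-9, d), -1) (Function('K')(d) = Pow(Add(d, -9), -1) = Pow(Add(-9, d), -1))
Function('j')(C) = Mul(8, C)
Add(Mul(Function('j')(4), Function('K')(-10)), 7) = Add(Mul(Mul(8, 4), Pow(Add(-9, -10), -1)), 7) = Add(Mul(32, Pow(-19, -1)), 7) = Add(Mul(32, Rational(-1, 19)), 7) = Add(Rational(-32, 19), 7) = Rational(101, 19)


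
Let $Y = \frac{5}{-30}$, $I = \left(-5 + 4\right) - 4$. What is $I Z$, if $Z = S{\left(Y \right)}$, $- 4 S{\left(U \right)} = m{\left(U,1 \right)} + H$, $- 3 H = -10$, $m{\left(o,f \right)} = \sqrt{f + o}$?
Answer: $\frac{25}{6} + \frac{5 \sqrt{30}}{24} \approx 5.3078$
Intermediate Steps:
$H = \frac{10}{3}$ ($H = \left(- \frac{1}{3}\right) \left(-10\right) = \frac{10}{3} \approx 3.3333$)
$I = -5$ ($I = -1 - 4 = -5$)
$Y = - \frac{1}{6}$ ($Y = 5 \left(- \frac{1}{30}\right) = - \frac{1}{6} \approx -0.16667$)
$S{\left(U \right)} = - \frac{5}{6} - \frac{\sqrt{1 + U}}{4}$ ($S{\left(U \right)} = - \frac{\sqrt{1 + U} + \frac{10}{3}}{4} = - \frac{\frac{10}{3} + \sqrt{1 + U}}{4} = - \frac{5}{6} - \frac{\sqrt{1 + U}}{4}$)
$Z = - \frac{5}{6} - \frac{\sqrt{30}}{24}$ ($Z = - \frac{5}{6} - \frac{\sqrt{1 - \frac{1}{6}}}{4} = - \frac{5}{6} - \frac{\sqrt{\frac{5}{6}}}{4} = - \frac{5}{6} - \frac{\frac{1}{6} \sqrt{30}}{4} = - \frac{5}{6} - \frac{\sqrt{30}}{24} \approx -1.0616$)
$I Z = - 5 \left(- \frac{5}{6} - \frac{\sqrt{30}}{24}\right) = \frac{25}{6} + \frac{5 \sqrt{30}}{24}$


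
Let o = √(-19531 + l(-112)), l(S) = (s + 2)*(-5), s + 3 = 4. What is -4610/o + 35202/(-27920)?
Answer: -17601/13960 + 2305*I*√19546/9773 ≈ -1.2608 + 32.974*I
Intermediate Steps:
s = 1 (s = -3 + 4 = 1)
l(S) = -15 (l(S) = (1 + 2)*(-5) = 3*(-5) = -15)
o = I*√19546 (o = √(-19531 - 15) = √(-19546) = I*√19546 ≈ 139.81*I)
-4610/o + 35202/(-27920) = -4610*(-I*√19546/19546) + 35202/(-27920) = -(-2305)*I*√19546/9773 + 35202*(-1/27920) = 2305*I*√19546/9773 - 17601/13960 = -17601/13960 + 2305*I*√19546/9773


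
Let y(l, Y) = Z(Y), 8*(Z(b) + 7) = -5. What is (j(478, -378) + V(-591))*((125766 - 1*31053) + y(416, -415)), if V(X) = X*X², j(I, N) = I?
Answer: -156396147914299/8 ≈ -1.9550e+13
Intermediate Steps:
Z(b) = -61/8 (Z(b) = -7 + (⅛)*(-5) = -7 - 5/8 = -61/8)
y(l, Y) = -61/8
V(X) = X³
(j(478, -378) + V(-591))*((125766 - 1*31053) + y(416, -415)) = (478 + (-591)³)*((125766 - 1*31053) - 61/8) = (478 - 206425071)*((125766 - 31053) - 61/8) = -206424593*(94713 - 61/8) = -206424593*757643/8 = -156396147914299/8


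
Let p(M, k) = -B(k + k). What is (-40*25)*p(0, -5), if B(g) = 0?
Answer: 0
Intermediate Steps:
p(M, k) = 0 (p(M, k) = -1*0 = 0)
(-40*25)*p(0, -5) = -40*25*0 = -1000*0 = 0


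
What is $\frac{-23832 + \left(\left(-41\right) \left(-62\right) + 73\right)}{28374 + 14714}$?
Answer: $- \frac{21217}{43088} \approx -0.49241$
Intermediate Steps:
$\frac{-23832 + \left(\left(-41\right) \left(-62\right) + 73\right)}{28374 + 14714} = \frac{-23832 + \left(2542 + 73\right)}{43088} = \left(-23832 + 2615\right) \frac{1}{43088} = \left(-21217\right) \frac{1}{43088} = - \frac{21217}{43088}$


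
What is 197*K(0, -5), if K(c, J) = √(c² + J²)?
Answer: 985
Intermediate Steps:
K(c, J) = √(J² + c²)
197*K(0, -5) = 197*√((-5)² + 0²) = 197*√(25 + 0) = 197*√25 = 197*5 = 985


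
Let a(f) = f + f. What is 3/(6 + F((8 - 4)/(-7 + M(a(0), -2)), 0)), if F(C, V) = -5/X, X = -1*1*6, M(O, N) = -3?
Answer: 18/41 ≈ 0.43902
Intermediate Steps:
a(f) = 2*f
X = -6 (X = -1*6 = -6)
F(C, V) = ⅚ (F(C, V) = -5/(-6) = -5*(-⅙) = ⅚)
3/(6 + F((8 - 4)/(-7 + M(a(0), -2)), 0)) = 3/(6 + ⅚) = 3/(41/6) = (6/41)*3 = 18/41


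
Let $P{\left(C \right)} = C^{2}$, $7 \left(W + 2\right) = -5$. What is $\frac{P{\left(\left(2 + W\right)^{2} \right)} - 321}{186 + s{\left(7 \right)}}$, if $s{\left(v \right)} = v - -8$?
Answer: $- \frac{770096}{482601} \approx -1.5957$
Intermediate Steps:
$W = - \frac{19}{7}$ ($W = -2 + \frac{1}{7} \left(-5\right) = -2 - \frac{5}{7} = - \frac{19}{7} \approx -2.7143$)
$s{\left(v \right)} = 8 + v$ ($s{\left(v \right)} = v + 8 = 8 + v$)
$\frac{P{\left(\left(2 + W\right)^{2} \right)} - 321}{186 + s{\left(7 \right)}} = \frac{\left(\left(2 - \frac{19}{7}\right)^{2}\right)^{2} - 321}{186 + \left(8 + 7\right)} = \frac{\left(\left(- \frac{5}{7}\right)^{2}\right)^{2} - 321}{186 + 15} = \frac{\left(\frac{25}{49}\right)^{2} - 321}{201} = \left(\frac{625}{2401} - 321\right) \frac{1}{201} = \left(- \frac{770096}{2401}\right) \frac{1}{201} = - \frac{770096}{482601}$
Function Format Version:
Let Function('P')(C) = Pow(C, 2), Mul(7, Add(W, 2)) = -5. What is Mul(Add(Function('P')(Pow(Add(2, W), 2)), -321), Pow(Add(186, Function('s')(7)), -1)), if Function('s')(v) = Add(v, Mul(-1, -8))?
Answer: Rational(-770096, 482601) ≈ -1.5957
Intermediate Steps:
W = Rational(-19, 7) (W = Add(-2, Mul(Rational(1, 7), -5)) = Add(-2, Rational(-5, 7)) = Rational(-19, 7) ≈ -2.7143)
Function('s')(v) = Add(8, v) (Function('s')(v) = Add(v, 8) = Add(8, v))
Mul(Add(Function('P')(Pow(Add(2, W), 2)), -321), Pow(Add(186, Function('s')(7)), -1)) = Mul(Add(Pow(Pow(Add(2, Rational(-19, 7)), 2), 2), -321), Pow(Add(186, Add(8, 7)), -1)) = Mul(Add(Pow(Pow(Rational(-5, 7), 2), 2), -321), Pow(Add(186, 15), -1)) = Mul(Add(Pow(Rational(25, 49), 2), -321), Pow(201, -1)) = Mul(Add(Rational(625, 2401), -321), Rational(1, 201)) = Mul(Rational(-770096, 2401), Rational(1, 201)) = Rational(-770096, 482601)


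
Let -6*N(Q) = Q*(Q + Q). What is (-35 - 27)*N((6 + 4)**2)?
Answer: 620000/3 ≈ 2.0667e+5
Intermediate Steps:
N(Q) = -Q**2/3 (N(Q) = -Q*(Q + Q)/6 = -Q*2*Q/6 = -Q**2/3)
(-35 - 27)*N((6 + 4)**2) = (-35 - 27)*(-(6 + 4)**4/3) = -(-62)*(10**2)**2/3 = -(-62)*100**2/3 = -(-62)*10000/3 = -62*(-10000/3) = 620000/3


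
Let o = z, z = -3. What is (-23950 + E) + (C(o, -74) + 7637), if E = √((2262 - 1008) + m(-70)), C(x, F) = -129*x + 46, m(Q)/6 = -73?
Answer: -15880 + 4*√51 ≈ -15851.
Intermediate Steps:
m(Q) = -438 (m(Q) = 6*(-73) = -438)
o = -3
C(x, F) = 46 - 129*x
E = 4*√51 (E = √((2262 - 1008) - 438) = √(1254 - 438) = √816 = 4*√51 ≈ 28.566)
(-23950 + E) + (C(o, -74) + 7637) = (-23950 + 4*√51) + ((46 - 129*(-3)) + 7637) = (-23950 + 4*√51) + ((46 + 387) + 7637) = (-23950 + 4*√51) + (433 + 7637) = (-23950 + 4*√51) + 8070 = -15880 + 4*√51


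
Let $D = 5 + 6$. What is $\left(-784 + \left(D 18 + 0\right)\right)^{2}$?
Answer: $343396$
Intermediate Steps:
$D = 11$
$\left(-784 + \left(D 18 + 0\right)\right)^{2} = \left(-784 + \left(11 \cdot 18 + 0\right)\right)^{2} = \left(-784 + \left(198 + 0\right)\right)^{2} = \left(-784 + 198\right)^{2} = \left(-586\right)^{2} = 343396$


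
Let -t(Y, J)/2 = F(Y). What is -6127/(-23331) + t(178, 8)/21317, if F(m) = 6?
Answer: 11848117/45213357 ≈ 0.26205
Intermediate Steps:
t(Y, J) = -12 (t(Y, J) = -2*6 = -12)
-6127/(-23331) + t(178, 8)/21317 = -6127/(-23331) - 12/21317 = -6127*(-1/23331) - 12*1/21317 = 557/2121 - 12/21317 = 11848117/45213357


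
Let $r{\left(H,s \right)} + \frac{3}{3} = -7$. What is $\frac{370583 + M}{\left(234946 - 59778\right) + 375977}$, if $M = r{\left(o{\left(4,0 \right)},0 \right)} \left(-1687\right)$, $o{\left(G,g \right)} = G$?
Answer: $\frac{384079}{551145} \approx 0.69687$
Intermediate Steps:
$r{\left(H,s \right)} = -8$ ($r{\left(H,s \right)} = -1 - 7 = -8$)
$M = 13496$ ($M = \left(-8\right) \left(-1687\right) = 13496$)
$\frac{370583 + M}{\left(234946 - 59778\right) + 375977} = \frac{370583 + 13496}{\left(234946 - 59778\right) + 375977} = \frac{384079}{\left(234946 - 59778\right) + 375977} = \frac{384079}{175168 + 375977} = \frac{384079}{551145}$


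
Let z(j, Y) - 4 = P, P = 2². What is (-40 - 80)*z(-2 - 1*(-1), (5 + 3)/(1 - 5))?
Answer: -960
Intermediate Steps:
P = 4
z(j, Y) = 8 (z(j, Y) = 4 + 4 = 8)
(-40 - 80)*z(-2 - 1*(-1), (5 + 3)/(1 - 5)) = (-40 - 80)*8 = -120*8 = -960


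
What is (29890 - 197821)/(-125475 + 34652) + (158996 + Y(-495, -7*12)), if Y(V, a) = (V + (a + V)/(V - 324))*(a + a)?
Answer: 285775299435/1180699 ≈ 2.4204e+5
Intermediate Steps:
Y(V, a) = 2*a*(V + (V + a)/(-324 + V)) (Y(V, a) = (V + (V + a)/(-324 + V))*(2*a) = 2*a*(V + (V + a)/(-324 + V)))
(29890 - 197821)/(-125475 + 34652) + (158996 + Y(-495, -7*12)) = (29890 - 197821)/(-125475 + 34652) + (158996 + 2*(-7*12)*(-7*12 + (-495)² - 323*(-495))/(-324 - 495)) = -167931/(-90823) + (158996 + 2*(-84)*(-84 + 245025 + 159885)/(-819)) = -167931*(-1/90823) + (158996 + 2*(-84)*(-1/819)*404826) = 167931/90823 + (158996 + 1079536/13) = 167931/90823 + 3146484/13 = 285775299435/1180699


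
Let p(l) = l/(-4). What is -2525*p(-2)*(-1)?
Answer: 2525/2 ≈ 1262.5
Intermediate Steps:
p(l) = -l/4 (p(l) = l*(-¼) = -l/4)
-2525*p(-2)*(-1) = -2525*(-¼*(-2))*(-1) = -2525*(-1)/2 = -2525*(-½) = 2525/2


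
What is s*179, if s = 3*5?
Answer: 2685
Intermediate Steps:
s = 15
s*179 = 15*179 = 2685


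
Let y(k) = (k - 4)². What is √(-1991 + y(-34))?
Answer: I*√547 ≈ 23.388*I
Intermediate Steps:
y(k) = (-4 + k)²
√(-1991 + y(-34)) = √(-1991 + (-4 - 34)²) = √(-1991 + (-38)²) = √(-1991 + 1444) = √(-547) = I*√547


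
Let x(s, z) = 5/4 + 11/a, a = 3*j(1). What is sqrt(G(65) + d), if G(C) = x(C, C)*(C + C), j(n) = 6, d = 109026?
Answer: sqrt(3933646)/6 ≈ 330.56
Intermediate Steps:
a = 18 (a = 3*6 = 18)
x(s, z) = 67/36 (x(s, z) = 5/4 + 11/18 = 67/36)
G(C) = 67*C/18 (G(C) = 67*(C + C)/36 = 67*(2*C)/36 = 67*C/18)
sqrt(G(65) + d) = sqrt((67/18)*65 + 109026) = sqrt(4355/18 + 109026) = sqrt(1966823/18) = sqrt(3933646)/6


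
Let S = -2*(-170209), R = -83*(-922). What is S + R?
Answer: 416944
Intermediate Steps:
R = 76526
S = 340418
S + R = 340418 + 76526 = 416944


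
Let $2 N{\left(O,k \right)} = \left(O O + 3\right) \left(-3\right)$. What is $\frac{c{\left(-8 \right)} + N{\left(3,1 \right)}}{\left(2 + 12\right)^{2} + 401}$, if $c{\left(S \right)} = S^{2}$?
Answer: $\frac{46}{597} \approx 0.077052$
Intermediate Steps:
$N{\left(O,k \right)} = - \frac{9}{2} - \frac{3 O^{2}}{2}$ ($N{\left(O,k \right)} = \frac{\left(O O + 3\right) \left(-3\right)}{2} = \frac{\left(O^{2} + 3\right) \left(-3\right)}{2} = \frac{\left(3 + O^{2}\right) \left(-3\right)}{2} = \frac{-9 - 3 O^{2}}{2} = - \frac{9}{2} - \frac{3 O^{2}}{2}$)
$\frac{c{\left(-8 \right)} + N{\left(3,1 \right)}}{\left(2 + 12\right)^{2} + 401} = \frac{\left(-8\right)^{2} - \left(\frac{9}{2} + \frac{3 \cdot 3^{2}}{2}\right)}{\left(2 + 12\right)^{2} + 401} = \frac{64 - 18}{14^{2} + 401} = \frac{64 - 18}{196 + 401} = \frac{64 - 18}{597} = 46 \cdot \frac{1}{597} = \frac{46}{597}$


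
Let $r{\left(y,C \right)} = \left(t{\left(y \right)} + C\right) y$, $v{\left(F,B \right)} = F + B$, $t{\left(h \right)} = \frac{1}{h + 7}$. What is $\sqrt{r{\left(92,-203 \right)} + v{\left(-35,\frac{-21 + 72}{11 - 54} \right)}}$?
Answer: $\frac{2 i \sqrt{9419064215}}{1419} \approx 136.79 i$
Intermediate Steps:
$t{\left(h \right)} = \frac{1}{7 + h}$
$v{\left(F,B \right)} = B + F$
$r{\left(y,C \right)} = y \left(C + \frac{1}{7 + y}\right)$ ($r{\left(y,C \right)} = \left(\frac{1}{7 + y} + C\right) y = \left(C + \frac{1}{7 + y}\right) y = y \left(C + \frac{1}{7 + y}\right)$)
$\sqrt{r{\left(92,-203 \right)} + v{\left(-35,\frac{-21 + 72}{11 - 54} \right)}} = \sqrt{\frac{92 \left(1 - 203 \left(7 + 92\right)\right)}{7 + 92} - \left(35 - \frac{-21 + 72}{11 - 54}\right)} = \sqrt{\frac{92 \left(1 - 20097\right)}{99} - \left(35 - \frac{51}{-43}\right)} = \sqrt{92 \cdot \frac{1}{99} \left(1 - 20097\right) + \left(51 \left(- \frac{1}{43}\right) - 35\right)} = \sqrt{92 \cdot \frac{1}{99} \left(-20096\right) - \frac{1556}{43}} = \sqrt{- \frac{1848832}{99} - \frac{1556}{43}} = \sqrt{- \frac{79653820}{4257}} = \frac{2 i \sqrt{9419064215}}{1419}$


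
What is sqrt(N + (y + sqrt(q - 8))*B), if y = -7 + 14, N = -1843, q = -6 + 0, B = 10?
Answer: sqrt(-1773 + 10*I*sqrt(14)) ≈ 0.4443 + 42.109*I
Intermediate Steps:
q = -6
y = 7
sqrt(N + (y + sqrt(q - 8))*B) = sqrt(-1843 + (7 + sqrt(-6 - 8))*10) = sqrt(-1843 + (7 + sqrt(-14))*10) = sqrt(-1843 + (7 + I*sqrt(14))*10) = sqrt(-1843 + (70 + 10*I*sqrt(14))) = sqrt(-1773 + 10*I*sqrt(14))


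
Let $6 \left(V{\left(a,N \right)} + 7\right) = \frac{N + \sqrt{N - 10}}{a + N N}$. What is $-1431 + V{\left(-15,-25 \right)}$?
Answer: $- \frac{1052621}{732} + \frac{i \sqrt{35}}{3660} \approx -1438.0 + 0.0016164 i$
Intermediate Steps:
$V{\left(a,N \right)} = -7 + \frac{N + \sqrt{-10 + N}}{6 \left(a + N^{2}\right)}$ ($V{\left(a,N \right)} = -7 + \frac{\left(N + \sqrt{N - 10}\right) \frac{1}{a + N N}}{6} = -7 + \frac{\left(N + \sqrt{-10 + N}\right) \frac{1}{a + N^{2}}}{6} = -7 + \frac{\frac{1}{a + N^{2}} \left(N + \sqrt{-10 + N}\right)}{6} = -7 + \frac{N + \sqrt{-10 + N}}{6 \left(a + N^{2}\right)}$)
$-1431 + V{\left(-15,-25 \right)} = -1431 + \frac{-25 + \sqrt{-10 - 25} - -630 - 42 \left(-25\right)^{2}}{6 \left(-15 + \left(-25\right)^{2}\right)} = -1431 + \frac{-25 + \sqrt{-35} + 630 - 26250}{6 \left(-15 + 625\right)} = -1431 + \frac{-25 + i \sqrt{35} + 630 - 26250}{6 \cdot 610} = -1431 + \frac{1}{6} \cdot \frac{1}{610} \left(-25645 + i \sqrt{35}\right) = -1431 - \left(\frac{5129}{732} - \frac{i \sqrt{35}}{3660}\right) = - \frac{1052621}{732} + \frac{i \sqrt{35}}{3660}$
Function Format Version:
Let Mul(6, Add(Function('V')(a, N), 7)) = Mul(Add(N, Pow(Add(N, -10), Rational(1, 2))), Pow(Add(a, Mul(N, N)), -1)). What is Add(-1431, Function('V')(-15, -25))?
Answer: Add(Rational(-1052621, 732), Mul(Rational(1, 3660), I, Pow(35, Rational(1, 2)))) ≈ Add(-1438.0, Mul(0.0016164, I))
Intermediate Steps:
Function('V')(a, N) = Add(-7, Mul(Rational(1, 6), Pow(Add(a, Pow(N, 2)), -1), Add(N, Pow(Add(-10, N), Rational(1, 2))))) (Function('V')(a, N) = Add(-7, Mul(Rational(1, 6), Mul(Add(N, Pow(Add(N, -10), Rational(1, 2))), Pow(Add(a, Mul(N, N)), -1)))) = Add(-7, Mul(Rational(1, 6), Mul(Add(N, Pow(Add(-10, N), Rational(1, 2))), Pow(Add(a, Pow(N, 2)), -1)))) = Add(-7, Mul(Rational(1, 6), Mul(Pow(Add(a, Pow(N, 2)), -1), Add(N, Pow(Add(-10, N), Rational(1, 2)))))) = Add(-7, Mul(Rational(1, 6), Pow(Add(a, Pow(N, 2)), -1), Add(N, Pow(Add(-10, N), Rational(1, 2))))))
Add(-1431, Function('V')(-15, -25)) = Add(-1431, Mul(Rational(1, 6), Pow(Add(-15, Pow(-25, 2)), -1), Add(-25, Pow(Add(-10, -25), Rational(1, 2)), Mul(-42, -15), Mul(-42, Pow(-25, 2))))) = Add(-1431, Mul(Rational(1, 6), Pow(Add(-15, 625), -1), Add(-25, Pow(-35, Rational(1, 2)), 630, Mul(-42, 625)))) = Add(-1431, Mul(Rational(1, 6), Pow(610, -1), Add(-25, Mul(I, Pow(35, Rational(1, 2))), 630, -26250))) = Add(-1431, Mul(Rational(1, 6), Rational(1, 610), Add(-25645, Mul(I, Pow(35, Rational(1, 2)))))) = Add(-1431, Add(Rational(-5129, 732), Mul(Rational(1, 3660), I, Pow(35, Rational(1, 2))))) = Add(Rational(-1052621, 732), Mul(Rational(1, 3660), I, Pow(35, Rational(1, 2))))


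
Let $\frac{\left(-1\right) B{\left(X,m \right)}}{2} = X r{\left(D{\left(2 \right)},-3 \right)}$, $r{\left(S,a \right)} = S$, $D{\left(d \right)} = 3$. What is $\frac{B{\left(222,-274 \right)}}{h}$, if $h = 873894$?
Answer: $- \frac{222}{145649} \approx -0.0015242$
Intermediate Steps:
$B{\left(X,m \right)} = - 6 X$ ($B{\left(X,m \right)} = - 2 X 3 = - 2 \cdot 3 X = - 6 X$)
$\frac{B{\left(222,-274 \right)}}{h} = \frac{\left(-6\right) 222}{873894} = \left(-1332\right) \frac{1}{873894} = - \frac{222}{145649}$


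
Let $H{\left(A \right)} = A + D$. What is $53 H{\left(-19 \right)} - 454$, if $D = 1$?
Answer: $-1408$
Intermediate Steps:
$H{\left(A \right)} = 1 + A$ ($H{\left(A \right)} = A + 1 = 1 + A$)
$53 H{\left(-19 \right)} - 454 = 53 \left(1 - 19\right) - 454 = 53 \left(-18\right) - 454 = -954 - 454 = -1408$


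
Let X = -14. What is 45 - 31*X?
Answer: 479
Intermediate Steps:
45 - 31*X = 45 - 31*(-14) = 45 + 434 = 479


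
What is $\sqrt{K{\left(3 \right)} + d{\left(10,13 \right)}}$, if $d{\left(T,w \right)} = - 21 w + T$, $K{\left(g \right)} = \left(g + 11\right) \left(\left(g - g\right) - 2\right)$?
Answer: $i \sqrt{291} \approx 17.059 i$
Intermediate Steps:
$K{\left(g \right)} = -22 - 2 g$ ($K{\left(g \right)} = \left(11 + g\right) \left(0 - 2\right) = \left(11 + g\right) \left(-2\right) = -22 - 2 g$)
$d{\left(T,w \right)} = T - 21 w$
$\sqrt{K{\left(3 \right)} + d{\left(10,13 \right)}} = \sqrt{\left(-22 - 6\right) + \left(10 - 273\right)} = \sqrt{-28 - 263} = \sqrt{-291} = i \sqrt{291}$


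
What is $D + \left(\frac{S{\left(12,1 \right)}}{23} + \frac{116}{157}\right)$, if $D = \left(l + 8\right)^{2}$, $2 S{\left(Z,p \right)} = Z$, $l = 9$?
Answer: $\frac{1047189}{3611} \approx 290.0$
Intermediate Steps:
$S{\left(Z,p \right)} = \frac{Z}{2}$
$D = 289$ ($D = \left(9 + 8\right)^{2} = 17^{2} = 289$)
$D + \left(\frac{S{\left(12,1 \right)}}{23} + \frac{116}{157}\right) = 289 + \left(\frac{\frac{1}{2} \cdot 12}{23} + \frac{116}{157}\right) = 289 + \left(6 \cdot \frac{1}{23} + 116 \cdot \frac{1}{157}\right) = 289 + \left(\frac{6}{23} + \frac{116}{157}\right) = 289 + \frac{3610}{3611} = \frac{1047189}{3611}$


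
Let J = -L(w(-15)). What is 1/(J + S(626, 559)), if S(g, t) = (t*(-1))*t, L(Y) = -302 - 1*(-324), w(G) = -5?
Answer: -1/312503 ≈ -3.2000e-6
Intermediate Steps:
L(Y) = 22 (L(Y) = -302 + 324 = 22)
J = -22 (J = -1*22 = -22)
S(g, t) = -t² (S(g, t) = (-t)*t = -t²)
1/(J + S(626, 559)) = 1/(-22 - 1*559²) = 1/(-22 - 1*312481) = 1/(-22 - 312481) = 1/(-312503) = -1/312503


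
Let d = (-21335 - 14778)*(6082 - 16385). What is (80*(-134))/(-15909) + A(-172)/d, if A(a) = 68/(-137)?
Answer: 546440172003148/810943723284387 ≈ 0.67383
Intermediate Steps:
A(a) = -68/137 (A(a) = 68*(-1/137) = -68/137)
d = 372072239 (d = -36113*(-10303) = 372072239)
(80*(-134))/(-15909) + A(-172)/d = (80*(-134))/(-15909) - 68/137/372072239 = -10720*(-1/15909) - 68/137*1/372072239 = 10720/15909 - 68/50973896743 = 546440172003148/810943723284387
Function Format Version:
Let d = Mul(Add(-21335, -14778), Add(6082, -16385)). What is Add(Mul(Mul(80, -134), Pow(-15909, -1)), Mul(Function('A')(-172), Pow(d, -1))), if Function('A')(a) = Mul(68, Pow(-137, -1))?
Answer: Rational(546440172003148, 810943723284387) ≈ 0.67383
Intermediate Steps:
Function('A')(a) = Rational(-68, 137) (Function('A')(a) = Mul(68, Rational(-1, 137)) = Rational(-68, 137))
d = 372072239 (d = Mul(-36113, -10303) = 372072239)
Add(Mul(Mul(80, -134), Pow(-15909, -1)), Mul(Function('A')(-172), Pow(d, -1))) = Add(Mul(Mul(80, -134), Pow(-15909, -1)), Mul(Rational(-68, 137), Pow(372072239, -1))) = Add(Mul(-10720, Rational(-1, 15909)), Mul(Rational(-68, 137), Rational(1, 372072239))) = Add(Rational(10720, 15909), Rational(-68, 50973896743)) = Rational(546440172003148, 810943723284387)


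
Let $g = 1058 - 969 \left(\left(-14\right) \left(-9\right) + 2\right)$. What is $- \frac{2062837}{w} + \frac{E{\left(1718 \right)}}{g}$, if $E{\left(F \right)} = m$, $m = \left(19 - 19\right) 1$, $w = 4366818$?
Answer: $- \frac{2062837}{4366818} \approx -0.47239$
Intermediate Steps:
$g = -122974$ ($g = 1058 - 969 \left(126 + 2\right) = 1058 - 124032 = -122974$)
$m = 0$ ($m = 0 \cdot 1 = 0$)
$E{\left(F \right)} = 0$
$- \frac{2062837}{w} + \frac{E{\left(1718 \right)}}{g} = - \frac{2062837}{4366818} + \frac{0}{-122974} = \left(-2062837\right) \frac{1}{4366818} + 0 \left(- \frac{1}{122974}\right) = - \frac{2062837}{4366818} + 0 = - \frac{2062837}{4366818}$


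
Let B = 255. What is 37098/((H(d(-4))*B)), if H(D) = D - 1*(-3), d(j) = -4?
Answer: -12366/85 ≈ -145.48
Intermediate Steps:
H(D) = 3 + D (H(D) = D + 3 = 3 + D)
37098/((H(d(-4))*B)) = 37098/(((3 - 4)*255)) = 37098/((-1*255)) = 37098/(-255) = 37098*(-1/255) = -12366/85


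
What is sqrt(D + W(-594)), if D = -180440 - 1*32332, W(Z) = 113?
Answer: I*sqrt(212659) ≈ 461.15*I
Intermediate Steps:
D = -212772 (D = -180440 - 32332 = -212772)
sqrt(D + W(-594)) = sqrt(-212772 + 113) = sqrt(-212659) = I*sqrt(212659)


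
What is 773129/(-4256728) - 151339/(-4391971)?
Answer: -393050169781/2670775132984 ≈ -0.14717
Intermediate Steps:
773129/(-4256728) - 151339/(-4391971) = 773129*(-1/4256728) - 151339*(-1/4391971) = -110447/608104 + 151339/4391971 = -393050169781/2670775132984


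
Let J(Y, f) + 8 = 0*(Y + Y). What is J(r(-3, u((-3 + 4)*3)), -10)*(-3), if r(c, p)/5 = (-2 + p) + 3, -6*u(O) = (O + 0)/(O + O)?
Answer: 24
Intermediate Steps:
u(O) = -1/12 (u(O) = -(O + 0)/(6*(O + O)) = -O/(6*(2*O)) = -O*1/(2*O)/6 = -1/6*1/2 = -1/12)
r(c, p) = 5 + 5*p (r(c, p) = 5*((-2 + p) + 3) = 5*(1 + p) = 5 + 5*p)
J(Y, f) = -8 (J(Y, f) = -8 + 0*(Y + Y) = -8 + 0*(2*Y) = -8 + 0 = -8)
J(r(-3, u((-3 + 4)*3)), -10)*(-3) = -8*(-3) = 24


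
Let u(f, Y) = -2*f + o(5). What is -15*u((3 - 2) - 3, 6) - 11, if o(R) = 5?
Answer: -146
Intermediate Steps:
u(f, Y) = 5 - 2*f (u(f, Y) = -2*f + 5 = 5 - 2*f)
-15*u((3 - 2) - 3, 6) - 11 = -15*(5 - 2*((3 - 2) - 3)) - 11 = -15*(5 - 2*(1 - 3)) - 11 = -15*(5 - 2*(-2)) - 11 = -15*(5 + 4) - 11 = -15*9 - 11 = -135 - 11 = -146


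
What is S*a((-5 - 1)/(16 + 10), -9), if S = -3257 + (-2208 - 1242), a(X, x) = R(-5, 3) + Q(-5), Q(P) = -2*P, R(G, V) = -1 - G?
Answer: -93898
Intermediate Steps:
a(X, x) = 14 (a(X, x) = (-1 - 1*(-5)) - 2*(-5) = (-1 + 5) + 10 = 4 + 10 = 14)
S = -6707 (S = -3257 - 3450 = -6707)
S*a((-5 - 1)/(16 + 10), -9) = -6707*14 = -93898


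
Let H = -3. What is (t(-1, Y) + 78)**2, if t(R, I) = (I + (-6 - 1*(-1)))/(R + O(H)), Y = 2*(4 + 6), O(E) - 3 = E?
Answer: 3969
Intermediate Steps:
O(E) = 3 + E
Y = 20 (Y = 2*10 = 20)
t(R, I) = (-5 + I)/R (t(R, I) = (I + (-6 - 1*(-1)))/(R + (3 - 3)) = (I + (-6 + 1))/(R + 0) = (I - 5)/R = (-5 + I)/R)
(t(-1, Y) + 78)**2 = ((-5 + 20)/(-1) + 78)**2 = (-1*15 + 78)**2 = (-15 + 78)**2 = 63**2 = 3969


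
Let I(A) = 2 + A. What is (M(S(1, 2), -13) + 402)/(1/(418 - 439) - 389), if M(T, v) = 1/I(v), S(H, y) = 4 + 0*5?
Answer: -92841/89870 ≈ -1.0331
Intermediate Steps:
S(H, y) = 4 (S(H, y) = 4 + 0 = 4)
M(T, v) = 1/(2 + v)
(M(S(1, 2), -13) + 402)/(1/(418 - 439) - 389) = (1/(2 - 13) + 402)/(1/(418 - 439) - 389) = (1/(-11) + 402)/(1/(-21) - 389) = (-1/11 + 402)/(-1/21 - 389) = 4421/(11*(-8170/21)) = (4421/11)*(-21/8170) = -92841/89870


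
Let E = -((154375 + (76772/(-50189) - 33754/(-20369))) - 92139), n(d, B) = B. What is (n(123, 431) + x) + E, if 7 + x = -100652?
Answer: -166087035432462/1022299741 ≈ -1.6246e+5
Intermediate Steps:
x = -100659 (x = -7 - 100652 = -100659)
E = -63623976991514/1022299741 (E = -((154375 + (76772*(-1/50189) - 33754*(-1/20369))) - 92139) = -((154375 + (-76772/50189 + 33754/20369)) - 92139) = -((154375 + 130310638/1022299741) - 92139) = -(157817652827513/1022299741 - 92139) = -1*63623976991514/1022299741 = -63623976991514/1022299741 ≈ -62236.)
(n(123, 431) + x) + E = (431 - 100659) - 63623976991514/1022299741 = -100228 - 63623976991514/1022299741 = -166087035432462/1022299741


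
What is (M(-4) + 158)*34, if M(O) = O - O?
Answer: 5372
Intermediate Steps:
M(O) = 0
(M(-4) + 158)*34 = (0 + 158)*34 = 158*34 = 5372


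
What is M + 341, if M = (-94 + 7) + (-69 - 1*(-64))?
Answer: 249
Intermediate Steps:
M = -92 (M = -87 + (-69 + 64) = -87 - 5 = -92)
M + 341 = -92 + 341 = 249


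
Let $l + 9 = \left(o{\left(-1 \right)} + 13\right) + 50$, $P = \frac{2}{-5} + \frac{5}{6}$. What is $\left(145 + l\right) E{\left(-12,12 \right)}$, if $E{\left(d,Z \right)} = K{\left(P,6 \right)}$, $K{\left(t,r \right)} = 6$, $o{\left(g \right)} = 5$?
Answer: $1224$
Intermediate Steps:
$P = \frac{13}{30}$ ($P = 2 \left(- \frac{1}{5}\right) + 5 \cdot \frac{1}{6} = - \frac{2}{5} + \frac{5}{6} = \frac{13}{30} \approx 0.43333$)
$E{\left(d,Z \right)} = 6$
$l = 59$ ($l = -9 + \left(\left(5 + 13\right) + 50\right) = -9 + \left(18 + 50\right) = -9 + 68 = 59$)
$\left(145 + l\right) E{\left(-12,12 \right)} = \left(145 + 59\right) 6 = 204 \cdot 6 = 1224$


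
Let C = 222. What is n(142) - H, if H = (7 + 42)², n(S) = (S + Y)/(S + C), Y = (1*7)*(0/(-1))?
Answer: -436911/182 ≈ -2400.6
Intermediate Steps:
Y = 0 (Y = 7*(0*(-1)) = 7*0 = 0)
n(S) = S/(222 + S) (n(S) = (S + 0)/(S + 222) = S/(222 + S))
H = 2401 (H = 49² = 2401)
n(142) - H = 142/(222 + 142) - 1*2401 = 142/364 - 2401 = 142*(1/364) - 2401 = 71/182 - 2401 = -436911/182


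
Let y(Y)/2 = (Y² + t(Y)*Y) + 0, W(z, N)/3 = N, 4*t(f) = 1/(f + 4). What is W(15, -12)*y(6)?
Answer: -13014/5 ≈ -2602.8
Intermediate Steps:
t(f) = 1/(4*(4 + f)) (t(f) = 1/(4*(f + 4)) = 1/(4*(4 + f)))
W(z, N) = 3*N
y(Y) = 2*Y² + Y/(2*(4 + Y)) (y(Y) = 2*((Y² + (1/(4*(4 + Y)))*Y) + 0) = 2*((Y² + Y/(4*(4 + Y))) + 0) = 2*(Y² + Y/(4*(4 + Y))) = 2*Y² + Y/(2*(4 + Y)))
W(15, -12)*y(6) = (3*(-12))*((½)*6*(1 + 4*6*(4 + 6))/(4 + 6)) = -18*6*(1 + 4*6*10)/10 = -18*6*(1 + 240)/10 = -18*6*241/10 = -36*723/10 = -13014/5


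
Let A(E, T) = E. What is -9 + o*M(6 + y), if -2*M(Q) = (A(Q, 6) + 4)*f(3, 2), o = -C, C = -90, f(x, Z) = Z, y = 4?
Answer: -1269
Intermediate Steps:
o = 90 (o = -1*(-90) = 90)
M(Q) = -4 - Q (M(Q) = -(Q + 4)*2/2 = -(4 + Q)*2/2 = -(8 + 2*Q)/2 = -4 - Q)
-9 + o*M(6 + y) = -9 + 90*(-4 - (6 + 4)) = -9 + 90*(-4 - 1*10) = -9 + 90*(-4 - 10) = -9 + 90*(-14) = -9 - 1260 = -1269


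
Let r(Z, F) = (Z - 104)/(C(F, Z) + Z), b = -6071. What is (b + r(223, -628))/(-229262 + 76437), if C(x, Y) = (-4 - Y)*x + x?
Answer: 862998602/21724226575 ≈ 0.039725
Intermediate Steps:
C(x, Y) = x + x*(-4 - Y) (C(x, Y) = x*(-4 - Y) + x = x + x*(-4 - Y))
r(Z, F) = (-104 + Z)/(Z - F*(3 + Z)) (r(Z, F) = (Z - 104)/(-F*(3 + Z) + Z) = (-104 + Z)/(Z - F*(3 + Z)))
(b + r(223, -628))/(-229262 + 76437) = (-6071 + (104 - 1*223)/(-1*223 - 628*(3 + 223)))/(-229262 + 76437) = (-6071 + (104 - 223)/(-223 - 628*226))/(-152825) = (-6071 - 119/(-223 - 141928))*(-1/152825) = (-6071 - 119/(-142151))*(-1/152825) = (-6071 - 1/142151*(-119))*(-1/152825) = (-6071 + 119/142151)*(-1/152825) = -862998602/142151*(-1/152825) = 862998602/21724226575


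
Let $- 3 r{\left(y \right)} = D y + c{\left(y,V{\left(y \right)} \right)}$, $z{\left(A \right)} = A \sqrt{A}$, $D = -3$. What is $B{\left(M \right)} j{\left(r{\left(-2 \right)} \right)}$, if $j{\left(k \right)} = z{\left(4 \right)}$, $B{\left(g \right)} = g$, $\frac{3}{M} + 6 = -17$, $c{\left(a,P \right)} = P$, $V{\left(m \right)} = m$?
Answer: $- \frac{24}{23} \approx -1.0435$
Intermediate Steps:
$M = - \frac{3}{23}$ ($M = \frac{3}{-6 - 17} = \frac{3}{-23} = 3 \left(- \frac{1}{23}\right) = - \frac{3}{23} \approx -0.13043$)
$z{\left(A \right)} = A^{\frac{3}{2}}$
$r{\left(y \right)} = \frac{2 y}{3}$ ($r{\left(y \right)} = - \frac{- 3 y + y}{3} = - \frac{\left(-2\right) y}{3} = \frac{2 y}{3}$)
$j{\left(k \right)} = 8$ ($j{\left(k \right)} = 4^{\frac{3}{2}} = 8$)
$B{\left(M \right)} j{\left(r{\left(-2 \right)} \right)} = \left(- \frac{3}{23}\right) 8 = - \frac{24}{23}$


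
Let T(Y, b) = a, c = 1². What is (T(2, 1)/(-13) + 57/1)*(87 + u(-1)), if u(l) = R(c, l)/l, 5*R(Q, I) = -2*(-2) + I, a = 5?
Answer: 317952/65 ≈ 4891.6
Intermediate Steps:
c = 1
R(Q, I) = ⅘ + I/5 (R(Q, I) = (-2*(-2) + I)/5 = (4 + I)/5 = ⅘ + I/5)
T(Y, b) = 5
u(l) = (⅘ + l/5)/l
(T(2, 1)/(-13) + 57/1)*(87 + u(-1)) = (5/(-13) + 57/1)*(87 + (⅕)*(4 - 1)/(-1)) = (5*(-1/13) + 57*1)*(87 + (⅕)*(-1)*3) = (-5/13 + 57)*(87 - ⅗) = (736/13)*(432/5) = 317952/65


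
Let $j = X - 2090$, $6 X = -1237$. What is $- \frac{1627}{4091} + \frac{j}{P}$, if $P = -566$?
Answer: $\frac{50836415}{13893036} \approx 3.6591$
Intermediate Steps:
$X = - \frac{1237}{6}$ ($X = \frac{1}{6} \left(-1237\right) = - \frac{1237}{6} \approx -206.17$)
$j = - \frac{13777}{6}$ ($j = - \frac{1237}{6} - 2090 = - \frac{13777}{6} \approx -2296.2$)
$- \frac{1627}{4091} + \frac{j}{P} = - \frac{1627}{4091} - \frac{13777}{6 \left(-566\right)} = \left(-1627\right) \frac{1}{4091} - - \frac{13777}{3396} = - \frac{1627}{4091} + \frac{13777}{3396} = \frac{50836415}{13893036}$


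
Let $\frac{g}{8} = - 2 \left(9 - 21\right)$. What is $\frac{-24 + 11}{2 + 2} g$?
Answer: $-624$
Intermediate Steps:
$g = 192$ ($g = 8 \left(- 2 \left(9 - 21\right)\right) = 8 \left(\left(-2\right) \left(-12\right)\right) = 8 \cdot 24 = 192$)
$\frac{-24 + 11}{2 + 2} g = \frac{-24 + 11}{2 + 2} \cdot 192 = - \frac{13}{4} \cdot 192 = \left(-13\right) \frac{1}{4} \cdot 192 = \left(- \frac{13}{4}\right) 192 = -624$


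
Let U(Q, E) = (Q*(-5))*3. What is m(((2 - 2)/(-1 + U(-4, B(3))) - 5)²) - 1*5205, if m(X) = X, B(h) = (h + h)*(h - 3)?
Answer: -5180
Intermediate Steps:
B(h) = 2*h*(-3 + h) (B(h) = (2*h)*(-3 + h) = 2*h*(-3 + h))
U(Q, E) = -15*Q (U(Q, E) = -5*Q*3 = -15*Q)
m(((2 - 2)/(-1 + U(-4, B(3))) - 5)²) - 1*5205 = ((2 - 2)/(-1 - 15*(-4)) - 5)² - 1*5205 = (0/(-1 + 60) - 5)² - 5205 = (0/59 - 5)² - 5205 = (0*(1/59) - 5)² - 5205 = (0 - 5)² - 5205 = (-5)² - 5205 = 25 - 5205 = -5180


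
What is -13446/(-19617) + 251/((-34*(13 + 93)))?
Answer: 14511839/23566556 ≈ 0.61578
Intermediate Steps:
-13446/(-19617) + 251/((-34*(13 + 93))) = -13446*(-1/19617) + 251/((-34*106)) = 4482/6539 + 251/(-3604) = 4482/6539 + 251*(-1/3604) = 4482/6539 - 251/3604 = 14511839/23566556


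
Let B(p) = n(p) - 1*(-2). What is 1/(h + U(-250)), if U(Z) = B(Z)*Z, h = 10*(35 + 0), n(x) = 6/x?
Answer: -1/144 ≈ -0.0069444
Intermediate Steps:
h = 350 (h = 10*35 = 350)
B(p) = 2 + 6/p (B(p) = 6/p - 1*(-2) = 6/p + 2 = 2 + 6/p)
U(Z) = Z*(2 + 6/Z) (U(Z) = (2 + 6/Z)*Z = Z*(2 + 6/Z))
1/(h + U(-250)) = 1/(350 + (6 + 2*(-250))) = 1/(350 + (6 - 500)) = 1/(350 - 494) = 1/(-144) = -1/144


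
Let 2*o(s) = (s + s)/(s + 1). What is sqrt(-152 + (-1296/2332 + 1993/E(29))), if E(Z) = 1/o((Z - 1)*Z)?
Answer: 2*sqrt(103229072305458)/473979 ≈ 42.872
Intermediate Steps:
o(s) = s/(1 + s) (o(s) = ((s + s)/(s + 1))/2 = ((2*s)/(1 + s))/2 = (2*s/(1 + s))/2 = s/(1 + s))
E(Z) = (1 + Z*(-1 + Z))/(Z*(-1 + Z)) (E(Z) = 1/(((Z - 1)*Z)/(1 + (Z - 1)*Z)) = 1/(((-1 + Z)*Z)/(1 + (-1 + Z)*Z)) = 1/((Z*(-1 + Z))/(1 + Z*(-1 + Z))) = 1/(Z*(-1 + Z)/(1 + Z*(-1 + Z))) = (1 + Z*(-1 + Z))/(Z*(-1 + Z)))
sqrt(-152 + (-1296/2332 + 1993/E(29))) = sqrt(-152 + (-1296/2332 + 1993/(((1 + 29*(-1 + 29))/(29*(-1 + 29)))))) = sqrt(-152 + (-1296*1/2332 + 1993/(((1/29)*(1 + 29*28)/28)))) = sqrt(-152 + (-324/583 + 1993/(((1/29)*(1/28)*(1 + 812))))) = sqrt(-152 + (-324/583 + 1993/(((1/29)*(1/28)*813)))) = sqrt(-152 + (-324/583 + 1993/(813/812))) = sqrt(-152 + (-324/583 + 1993*(812/813))) = sqrt(-152 + (-324/583 + 1618316/813)) = sqrt(-152 + 943214816/473979) = sqrt(871170008/473979) = 2*sqrt(103229072305458)/473979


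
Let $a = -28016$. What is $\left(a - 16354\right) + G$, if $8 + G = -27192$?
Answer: $-71570$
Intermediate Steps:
$G = -27200$ ($G = -8 - 27192 = -27200$)
$\left(a - 16354\right) + G = \left(-28016 - 16354\right) - 27200 = -44370 - 27200 = -71570$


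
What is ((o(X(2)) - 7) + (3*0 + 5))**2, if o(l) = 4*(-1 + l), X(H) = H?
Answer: 4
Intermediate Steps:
o(l) = -4 + 4*l
((o(X(2)) - 7) + (3*0 + 5))**2 = (((-4 + 4*2) - 7) + (3*0 + 5))**2 = (((-4 + 8) - 7) + (0 + 5))**2 = ((4 - 7) + 5)**2 = (-3 + 5)**2 = 2**2 = 4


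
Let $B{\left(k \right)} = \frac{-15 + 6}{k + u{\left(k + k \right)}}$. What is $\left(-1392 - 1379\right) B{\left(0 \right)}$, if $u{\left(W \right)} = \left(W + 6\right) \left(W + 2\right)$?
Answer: $\frac{8313}{4} \approx 2078.3$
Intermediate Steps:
$u{\left(W \right)} = \left(2 + W\right) \left(6 + W\right)$ ($u{\left(W \right)} = \left(6 + W\right) \left(2 + W\right) = \left(2 + W\right) \left(6 + W\right)$)
$B{\left(k \right)} = - \frac{9}{12 + 4 k^{2} + 17 k}$ ($B{\left(k \right)} = \frac{-15 + 6}{k + \left(12 + \left(k + k\right)^{2} + 8 \left(k + k\right)\right)} = - \frac{9}{k + \left(12 + \left(2 k\right)^{2} + 8 \cdot 2 k\right)} = - \frac{9}{k + \left(12 + 4 k^{2} + 16 k\right)} = - \frac{9}{12 + 4 k^{2} + 17 k}$)
$\left(-1392 - 1379\right) B{\left(0 \right)} = \left(-1392 - 1379\right) \left(- \frac{9}{12 + 4 \cdot 0^{2} + 17 \cdot 0}\right) = - 2771 \left(- \frac{9}{12 + 4 \cdot 0 + 0}\right) = - 2771 \left(- \frac{9}{12 + 0 + 0}\right) = - 2771 \left(- \frac{9}{12}\right) = - 2771 \left(\left(-9\right) \frac{1}{12}\right) = \left(-2771\right) \left(- \frac{3}{4}\right) = \frac{8313}{4}$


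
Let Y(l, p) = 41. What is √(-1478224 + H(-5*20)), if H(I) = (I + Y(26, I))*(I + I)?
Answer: 18*I*√4526 ≈ 1211.0*I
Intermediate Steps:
H(I) = 2*I*(41 + I) (H(I) = (I + 41)*(I + I) = (41 + I)*(2*I) = 2*I*(41 + I))
√(-1478224 + H(-5*20)) = √(-1478224 + 2*(-5*20)*(41 - 5*20)) = √(-1478224 + 2*(-100)*(41 - 100)) = √(-1478224 + 2*(-100)*(-59)) = √(-1478224 + 11800) = √(-1466424) = 18*I*√4526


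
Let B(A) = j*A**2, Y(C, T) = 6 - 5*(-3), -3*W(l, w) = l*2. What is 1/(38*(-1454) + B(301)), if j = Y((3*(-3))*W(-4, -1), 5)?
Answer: 1/1847369 ≈ 5.4131e-7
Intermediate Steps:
W(l, w) = -2*l/3 (W(l, w) = -l*2/3 = -2*l/3)
Y(C, T) = 21 (Y(C, T) = 6 + 15 = 21)
j = 21
B(A) = 21*A**2
1/(38*(-1454) + B(301)) = 1/(38*(-1454) + 21*301**2) = 1/(-55252 + 21*90601) = 1/(-55252 + 1902621) = 1/1847369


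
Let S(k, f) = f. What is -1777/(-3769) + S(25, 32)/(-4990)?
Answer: 4373311/9403655 ≈ 0.46507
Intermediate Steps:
-1777/(-3769) + S(25, 32)/(-4990) = -1777/(-3769) + 32/(-4990) = -1777*(-1/3769) + 32*(-1/4990) = 1777/3769 - 16/2495 = 4373311/9403655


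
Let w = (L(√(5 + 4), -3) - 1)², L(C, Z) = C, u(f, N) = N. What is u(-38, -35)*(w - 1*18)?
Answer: 490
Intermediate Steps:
w = 4 (w = (√(5 + 4) - 1)² = (√9 - 1)² = (3 - 1)² = 2² = 4)
u(-38, -35)*(w - 1*18) = -35*(4 - 1*18) = -35*(4 - 18) = -35*(-14) = 490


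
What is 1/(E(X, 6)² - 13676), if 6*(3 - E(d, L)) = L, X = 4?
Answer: -1/13672 ≈ -7.3142e-5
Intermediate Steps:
E(d, L) = 3 - L/6
1/(E(X, 6)² - 13676) = 1/((3 - ⅙*6)² - 13676) = 1/((3 - 1)² - 13676) = 1/(2² - 13676) = 1/(4 - 13676) = 1/(-13672) = -1/13672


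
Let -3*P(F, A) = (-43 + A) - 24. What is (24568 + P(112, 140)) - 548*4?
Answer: 67055/3 ≈ 22352.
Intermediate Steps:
P(F, A) = 67/3 - A/3 (P(F, A) = -((-43 + A) - 24)/3 = -(-67 + A)/3 = 67/3 - A/3)
(24568 + P(112, 140)) - 548*4 = (24568 + (67/3 - ⅓*140)) - 548*4 = (24568 + (67/3 - 140/3)) - 2192 = (24568 - 73/3) - 2192 = 73631/3 - 2192 = 67055/3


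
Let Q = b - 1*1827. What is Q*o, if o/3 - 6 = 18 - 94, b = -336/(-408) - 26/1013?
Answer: 6604295670/17221 ≈ 3.8350e+5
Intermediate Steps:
b = 13740/17221 (b = -336*(-1/408) - 26*1/1013 = 14/17 - 26/1013 = 13740/17221 ≈ 0.79786)
o = -210 (o = 18 + 3*(18 - 94) = 18 + 3*(-76) = 18 - 228 = -210)
Q = -31449027/17221 (Q = 13740/17221 - 1*1827 = 13740/17221 - 1827 = -31449027/17221 ≈ -1826.2)
Q*o = -31449027/17221*(-210) = 6604295670/17221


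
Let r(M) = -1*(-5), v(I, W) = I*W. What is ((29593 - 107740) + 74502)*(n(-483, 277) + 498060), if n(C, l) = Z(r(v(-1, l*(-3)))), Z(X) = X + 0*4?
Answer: -1815446925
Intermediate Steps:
r(M) = 5
Z(X) = X (Z(X) = X + 0 = X)
n(C, l) = 5
((29593 - 107740) + 74502)*(n(-483, 277) + 498060) = ((29593 - 107740) + 74502)*(5 + 498060) = (-78147 + 74502)*498065 = -3645*498065 = -1815446925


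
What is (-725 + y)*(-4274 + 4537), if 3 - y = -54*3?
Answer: -147280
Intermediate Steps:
y = 165 (y = 3 - (-54)*3 = 3 - 1*(-162) = 3 + 162 = 165)
(-725 + y)*(-4274 + 4537) = (-725 + 165)*(-4274 + 4537) = -560*263 = -147280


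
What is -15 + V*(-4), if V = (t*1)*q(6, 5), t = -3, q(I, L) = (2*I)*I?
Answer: 849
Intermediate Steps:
q(I, L) = 2*I**2
V = -216 (V = (-3*1)*(2*6**2) = -6*36 = -3*72 = -216)
-15 + V*(-4) = -15 - 216*(-4) = -15 + 864 = 849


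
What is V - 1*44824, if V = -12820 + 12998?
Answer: -44646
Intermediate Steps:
V = 178
V - 1*44824 = 178 - 1*44824 = 178 - 44824 = -44646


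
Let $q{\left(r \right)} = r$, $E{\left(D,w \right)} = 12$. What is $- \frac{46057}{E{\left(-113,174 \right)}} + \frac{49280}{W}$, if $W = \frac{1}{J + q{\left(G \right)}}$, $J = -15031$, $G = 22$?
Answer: $- \frac{8875768297}{12} \approx -7.3965 \cdot 10^{8}$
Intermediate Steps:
$W = - \frac{1}{15009}$ ($W = \frac{1}{-15031 + 22} = \frac{1}{-15009} = - \frac{1}{15009} \approx -6.6627 \cdot 10^{-5}$)
$- \frac{46057}{E{\left(-113,174 \right)}} + \frac{49280}{W} = - \frac{46057}{12} + \frac{49280}{- \frac{1}{15009}} = \left(-46057\right) \frac{1}{12} + 49280 \left(-15009\right) = - \frac{46057}{12} - 739643520 = - \frac{8875768297}{12}$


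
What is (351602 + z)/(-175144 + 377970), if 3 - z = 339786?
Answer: 11819/202826 ≈ 0.058272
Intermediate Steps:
z = -339783 (z = 3 - 1*339786 = 3 - 339786 = -339783)
(351602 + z)/(-175144 + 377970) = (351602 - 339783)/(-175144 + 377970) = 11819/202826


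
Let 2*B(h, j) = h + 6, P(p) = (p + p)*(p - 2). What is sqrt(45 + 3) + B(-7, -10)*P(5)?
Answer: -15 + 4*sqrt(3) ≈ -8.0718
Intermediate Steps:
P(p) = 2*p*(-2 + p) (P(p) = (2*p)*(-2 + p) = 2*p*(-2 + p))
B(h, j) = 3 + h/2 (B(h, j) = (h + 6)/2 = (6 + h)/2 = 3 + h/2)
sqrt(45 + 3) + B(-7, -10)*P(5) = sqrt(45 + 3) + (3 + (1/2)*(-7))*(2*5*(-2 + 5)) = sqrt(48) + (3 - 7/2)*(2*5*3) = 4*sqrt(3) - 1/2*30 = 4*sqrt(3) - 15 = -15 + 4*sqrt(3)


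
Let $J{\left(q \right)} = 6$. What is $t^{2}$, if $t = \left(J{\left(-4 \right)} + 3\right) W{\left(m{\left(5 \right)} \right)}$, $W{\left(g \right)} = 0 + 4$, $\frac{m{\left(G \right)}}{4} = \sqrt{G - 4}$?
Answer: $1296$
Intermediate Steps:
$m{\left(G \right)} = 4 \sqrt{-4 + G}$ ($m{\left(G \right)} = 4 \sqrt{G - 4} = 4 \sqrt{-4 + G}$)
$W{\left(g \right)} = 4$
$t = 36$ ($t = \left(6 + 3\right) 4 = 9 \cdot 4 = 36$)
$t^{2} = 36^{2} = 1296$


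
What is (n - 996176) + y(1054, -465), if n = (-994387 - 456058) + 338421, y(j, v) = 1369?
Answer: -2106831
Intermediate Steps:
n = -1112024 (n = -1450445 + 338421 = -1112024)
(n - 996176) + y(1054, -465) = (-1112024 - 996176) + 1369 = -2108200 + 1369 = -2106831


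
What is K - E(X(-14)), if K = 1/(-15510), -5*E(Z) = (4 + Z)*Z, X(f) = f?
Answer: 434279/15510 ≈ 28.000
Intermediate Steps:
E(Z) = -Z*(4 + Z)/5 (E(Z) = -(4 + Z)*Z/5 = -Z*(4 + Z)/5)
K = -1/15510 ≈ -6.4475e-5
K - E(X(-14)) = -1/15510 - (-1)*(-14)*(4 - 14)/5 = -1/15510 - (-1)*(-14)*(-10)/5 = -1/15510 - 1*(-28) = -1/15510 + 28 = 434279/15510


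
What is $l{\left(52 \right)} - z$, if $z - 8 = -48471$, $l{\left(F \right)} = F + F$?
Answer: $48567$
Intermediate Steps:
$l{\left(F \right)} = 2 F$
$z = -48463$ ($z = 8 - 48471 = -48463$)
$l{\left(52 \right)} - z = 2 \cdot 52 - -48463 = 104 + 48463 = 48567$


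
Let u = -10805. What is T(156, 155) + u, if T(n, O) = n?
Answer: -10649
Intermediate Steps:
T(156, 155) + u = 156 - 10805 = -10649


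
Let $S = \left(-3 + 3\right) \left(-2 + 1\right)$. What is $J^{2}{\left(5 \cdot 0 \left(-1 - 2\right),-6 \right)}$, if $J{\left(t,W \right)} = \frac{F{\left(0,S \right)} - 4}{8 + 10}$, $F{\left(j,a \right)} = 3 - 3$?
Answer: $\frac{4}{81} \approx 0.049383$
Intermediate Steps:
$S = 0$ ($S = 0 \left(-1\right) = 0$)
$F{\left(j,a \right)} = 0$ ($F{\left(j,a \right)} = 3 - 3 = 0$)
$J{\left(t,W \right)} = - \frac{2}{9}$ ($J{\left(t,W \right)} = \frac{0 - 4}{8 + 10} = - \frac{4}{18} = \left(-4\right) \frac{1}{18} = - \frac{2}{9}$)
$J^{2}{\left(5 \cdot 0 \left(-1 - 2\right),-6 \right)} = \left(- \frac{2}{9}\right)^{2} = \frac{4}{81}$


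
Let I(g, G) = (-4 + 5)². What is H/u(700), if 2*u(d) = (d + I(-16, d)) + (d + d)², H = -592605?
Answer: -395070/653567 ≈ -0.60448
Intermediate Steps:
I(g, G) = 1 (I(g, G) = 1² = 1)
u(d) = ½ + d/2 + 2*d² (u(d) = ((d + 1) + (d + d)²)/2 = ((1 + d) + (2*d)²)/2 = ((1 + d) + 4*d²)/2 = (1 + d + 4*d²)/2 = ½ + d/2 + 2*d²)
H/u(700) = -592605/(½ + (½)*700 + 2*700²) = -592605/(½ + 350 + 2*490000) = -592605/(½ + 350 + 980000) = -592605/1960701/2 = -592605*2/1960701 = -395070/653567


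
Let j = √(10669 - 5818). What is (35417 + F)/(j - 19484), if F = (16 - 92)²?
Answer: -802604412/379621405 - 865053*√11/379621405 ≈ -2.1218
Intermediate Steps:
F = 5776 (F = (-76)² = 5776)
j = 21*√11 (j = √4851 = 21*√11 ≈ 69.649)
(35417 + F)/(j - 19484) = (35417 + 5776)/(21*√11 - 19484) = 41193/(-19484 + 21*√11)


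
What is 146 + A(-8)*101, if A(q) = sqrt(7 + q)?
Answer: 146 + 101*I ≈ 146.0 + 101.0*I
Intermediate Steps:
146 + A(-8)*101 = 146 + sqrt(7 - 8)*101 = 146 + sqrt(-1)*101 = 146 + I*101 = 146 + 101*I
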